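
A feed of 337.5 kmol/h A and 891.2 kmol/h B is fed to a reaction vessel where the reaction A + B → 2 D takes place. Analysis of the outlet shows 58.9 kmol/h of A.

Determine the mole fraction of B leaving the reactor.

For A: n = n₀ − 1ξ → 58.9 = 337.5 − 1ξ, giving ξ = 278.6 kmol/h.
Outlet amounts (n = n₀ + ν ξ):
  A: 337.5 − 1(278.6) = 58.9
  B: 891.2 − 1(278.6) = 612.6
  D: 0 + 2(278.6) = 557.2
Total out = 1229 kmol/h; y_B = 612.6 / 1229 = 0.4986.

0.499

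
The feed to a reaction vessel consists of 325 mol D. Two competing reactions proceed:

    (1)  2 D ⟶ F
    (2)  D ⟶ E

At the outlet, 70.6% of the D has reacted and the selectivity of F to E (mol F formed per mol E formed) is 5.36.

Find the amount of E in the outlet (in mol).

Conversion of D: D consumed = 0.706 × 325 = 229.4 mol = 2ξ₁ + 1ξ₂.
Selectivity: 1ξ₁ / (1ξ₂) = 5.36 → ξ₁ = 5.36 ξ₂.
Substitute: (2·5.36 + 1) ξ₂ = 229.4 → ξ₂ = 19.58 mol, ξ₁ = 104.9 mol.
Outlet amounts (n = n₀ + Σ ν·ξ):
  D: 325 − 2(104.9) − 1(19.58) = 95.55
  F: 0 + 1(104.9) = 104.9
  E: 0 + 1(19.58) = 19.58

19.6 mol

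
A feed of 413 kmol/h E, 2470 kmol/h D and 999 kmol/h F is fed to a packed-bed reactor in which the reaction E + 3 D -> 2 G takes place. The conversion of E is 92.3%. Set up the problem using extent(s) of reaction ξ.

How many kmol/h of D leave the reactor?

E reacted = 0.923 × 413 = 381.2 kmol/h; ν_E = −1, so ξ = 381.2/1 = 381.2 kmol/h.
Outlet amounts (n = n₀ + ν ξ):
  E: 413 − 1(381.2) = 31.8
  D: 2470 − 3(381.2) = 1326
  G: 0 + 2(381.2) = 762.4
  F: 999 (inert)

1330 kmol/h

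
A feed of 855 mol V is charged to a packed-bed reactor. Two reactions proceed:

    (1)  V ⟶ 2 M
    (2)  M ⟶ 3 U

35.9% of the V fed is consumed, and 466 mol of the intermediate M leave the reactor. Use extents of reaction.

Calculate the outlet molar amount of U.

444 mol

Conversion of V: V consumed = 1ξ₁ = 0.359 × 855 → ξ₁ = 306.9 mol.
M balance: n_M = 0 + 2ξ₁ − 1ξ₂ = 466 → ξ₂ = (2·306.9 − 466)/1 = 147.9 mol.
Outlet amounts (n = n₀ + Σ ν·ξ):
  V: 855 − 1(306.9) = 548.1
  M: 0 + 2(306.9) − 1(147.9) = 466
  U: 0 + 3(147.9) = 443.7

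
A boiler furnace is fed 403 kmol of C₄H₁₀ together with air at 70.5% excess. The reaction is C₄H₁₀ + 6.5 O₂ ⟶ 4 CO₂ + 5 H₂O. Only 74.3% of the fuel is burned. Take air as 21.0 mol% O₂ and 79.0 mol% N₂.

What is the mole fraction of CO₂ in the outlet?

0.0541

Stoichiometric O₂ = 6.5 × 403 = 2620 kmol; O₂ fed = 2620 × 1.705 = 4466 kmol.
N₂ fed = 4466 × 79/21 = 16800 kmol.
Fuel reacted = 0.743 × 403 → ξ = 299.4 kmol.
Outlet (n = n₀ + ν ξ):
  C₄H₁₀: 403 − 1(299.4) = 103.6
  O₂: 4466 − 6.5(299.4) = 2520
  N₂: 16800 (inert)
  CO₂: 0 + 4(299.4) = 1198
  H₂O: 0 + 5(299.4) = 1497
Total out = 22120 kmol; y_CO₂ = 1198 / 22120 = 0.05415.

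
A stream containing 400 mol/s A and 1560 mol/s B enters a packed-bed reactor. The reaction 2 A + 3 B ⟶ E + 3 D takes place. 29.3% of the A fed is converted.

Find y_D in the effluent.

0.0925

A reacted = 0.293 × 400 = 117.2 mol/s; ν_A = −2, so ξ = 117.2/2 = 58.6 mol/s.
Outlet amounts (n = n₀ + ν ξ):
  A: 400 − 2(58.6) = 282.8
  B: 1560 − 3(58.6) = 1384
  E: 0 + 1(58.6) = 58.6
  D: 0 + 3(58.6) = 175.8
Total out = 1901 mol/s; y_D = 175.8 / 1901 = 0.09246.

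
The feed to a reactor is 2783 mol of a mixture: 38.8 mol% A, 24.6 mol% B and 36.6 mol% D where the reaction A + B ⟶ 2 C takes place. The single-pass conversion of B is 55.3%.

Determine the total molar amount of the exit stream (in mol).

2780 mol

B reacted = 0.553 × 684.6 = 378.6 mol; ν_B = −1, so ξ = 378.6/1 = 378.6 mol.
Outlet amounts (n = n₀ + ν ξ):
  A: 1080 − 1(378.6) = 701.2
  B: 684.6 − 1(378.6) = 306
  C: 0 + 2(378.6) = 757.2
  D: 1019 (inert)
Total out = 701.2 + 306 + 757.2 + 1019 = 2783 mol.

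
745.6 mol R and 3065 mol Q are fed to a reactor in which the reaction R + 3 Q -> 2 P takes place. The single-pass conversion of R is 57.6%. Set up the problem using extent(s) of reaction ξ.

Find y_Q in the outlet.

0.602

R reacted = 0.576 × 745.6 = 429.5 mol; ν_R = −1, so ξ = 429.5/1 = 429.5 mol.
Outlet amounts (n = n₀ + ν ξ):
  R: 745.6 − 1(429.5) = 316.1
  Q: 3065 − 3(429.5) = 1777
  P: 0 + 2(429.5) = 858.9
Total out = 2952 mol; y_Q = 1777 / 2952 = 0.6019.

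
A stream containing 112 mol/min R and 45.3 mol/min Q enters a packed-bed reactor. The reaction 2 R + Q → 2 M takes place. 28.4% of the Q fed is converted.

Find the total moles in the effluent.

Q reacted = 0.284 × 45.3 = 12.87 mol/min; ν_Q = −1, so ξ = 12.87/1 = 12.87 mol/min.
Outlet amounts (n = n₀ + ν ξ):
  R: 112 − 2(12.87) = 86.27
  Q: 45.3 − 1(12.87) = 32.43
  M: 0 + 2(12.87) = 25.73
Total out = 86.27 + 32.43 + 25.73 = 144.4 mol/min.

144 mol/min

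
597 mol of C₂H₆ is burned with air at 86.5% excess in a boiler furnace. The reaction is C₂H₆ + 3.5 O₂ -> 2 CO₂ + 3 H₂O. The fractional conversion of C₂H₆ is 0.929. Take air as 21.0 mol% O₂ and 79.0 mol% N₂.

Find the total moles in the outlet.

Stoichiometric O₂ = 3.5 × 597 = 2090 mol; O₂ fed = 2090 × 1.865 = 3897 mol.
N₂ fed = 3897 × 79/21 = 14660 mol.
Fuel reacted = 0.929 × 597 → ξ = 554.6 mol.
Outlet (n = n₀ + ν ξ):
  C₂H₆: 597 − 1(554.6) = 42.39
  O₂: 3897 − 3.5(554.6) = 1956
  N₂: 14660 (inert)
  CO₂: 0 + 2(554.6) = 1109
  H₂O: 0 + 3(554.6) = 1664
Total out = 42.39 + 1956 + 14660 + 1109 + 1664 = 19430 mol.

19400 mol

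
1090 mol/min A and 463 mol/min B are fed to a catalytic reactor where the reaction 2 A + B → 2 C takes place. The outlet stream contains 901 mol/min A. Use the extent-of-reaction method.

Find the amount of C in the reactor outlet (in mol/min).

189 mol/min

For A: n = n₀ − 2ξ → 901 = 1090 − 2ξ, giving ξ = 94.5 mol/min.
Outlet amounts (n = n₀ + ν ξ):
  A: 1090 − 2(94.5) = 901
  B: 463 − 1(94.5) = 368.5
  C: 0 + 2(94.5) = 189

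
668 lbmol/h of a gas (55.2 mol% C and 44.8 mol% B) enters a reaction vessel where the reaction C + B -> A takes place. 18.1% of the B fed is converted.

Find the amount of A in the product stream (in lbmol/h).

B reacted = 0.181 × 299.3 = 54.17 lbmol/h; ν_B = −1, so ξ = 54.17/1 = 54.17 lbmol/h.
Outlet amounts (n = n₀ + ν ξ):
  C: 368.7 − 1(54.17) = 314.6
  B: 299.3 − 1(54.17) = 245.1
  A: 0 + 1(54.17) = 54.17

54.2 lbmol/h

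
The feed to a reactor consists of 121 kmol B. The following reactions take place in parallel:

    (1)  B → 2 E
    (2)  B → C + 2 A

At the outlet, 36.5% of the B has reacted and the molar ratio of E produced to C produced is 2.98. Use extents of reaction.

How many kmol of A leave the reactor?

35.5 kmol

Conversion of B: B consumed = 0.365 × 121 = 44.16 kmol = 1ξ₁ + 1ξ₂.
Selectivity: 2ξ₁ / (1ξ₂) = 2.98 → ξ₁ = 1.49 ξ₂.
Substitute: (1·1.49 + 1) ξ₂ = 44.16 → ξ₂ = 17.74 kmol, ξ₁ = 26.43 kmol.
Outlet amounts (n = n₀ + Σ ν·ξ):
  B: 121 − 1(26.43) − 1(17.74) = 76.84
  E: 0 + 2(26.43) = 52.86
  C: 0 + 1(17.74) = 17.74
  A: 0 + 2(17.74) = 35.47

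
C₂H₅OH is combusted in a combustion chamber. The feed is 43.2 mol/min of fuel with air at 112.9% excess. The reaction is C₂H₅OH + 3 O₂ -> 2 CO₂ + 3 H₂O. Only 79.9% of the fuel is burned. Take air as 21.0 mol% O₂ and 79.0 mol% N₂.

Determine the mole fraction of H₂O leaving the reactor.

0.0744

Stoichiometric O₂ = 3 × 43.2 = 129.6 mol/min; O₂ fed = 129.6 × 2.129 = 275.9 mol/min.
N₂ fed = 275.9 × 79/21 = 1038 mol/min.
Fuel reacted = 0.799 × 43.2 → ξ = 34.52 mol/min.
Outlet (n = n₀ + ν ξ):
  C₂H₅OH: 43.2 − 1(34.52) = 8.683
  O₂: 275.9 − 3(34.52) = 172.4
  N₂: 1038 (inert)
  CO₂: 0 + 2(34.52) = 69.03
  H₂O: 0 + 3(34.52) = 103.6
Total out = 1392 mol/min; y_H₂O = 103.6 / 1392 = 0.07441.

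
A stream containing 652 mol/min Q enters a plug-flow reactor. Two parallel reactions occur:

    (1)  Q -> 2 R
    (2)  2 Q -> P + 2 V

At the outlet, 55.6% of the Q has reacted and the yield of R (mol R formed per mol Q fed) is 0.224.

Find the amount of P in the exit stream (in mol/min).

Yield of R: 2ξ₁ / 652 = 0.224 → ξ₁ = 73.02 mol/min.
Conversion of Q: 1ξ₁ + 2ξ₂ = 0.556 × 652 = 362.5 → ξ₂ = 144.7 mol/min.
Outlet amounts (n = n₀ + Σ ν·ξ):
  Q: 652 − 1(73.02) − 2(144.7) = 289.5
  R: 0 + 2(73.02) = 146
  P: 0 + 1(144.7) = 144.7
  V: 0 + 2(144.7) = 289.5

145 mol/min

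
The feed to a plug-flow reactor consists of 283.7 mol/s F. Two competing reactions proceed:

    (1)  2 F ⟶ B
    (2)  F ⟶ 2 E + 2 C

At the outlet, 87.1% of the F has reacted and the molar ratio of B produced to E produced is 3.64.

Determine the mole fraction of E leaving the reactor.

Conversion of F: F consumed = 0.871 × 283.7 = 247.1 mol/s = 2ξ₁ + 1ξ₂.
Selectivity: 1ξ₁ / (2ξ₂) = 3.64 → ξ₁ = 7.28 ξ₂.
Substitute: (2·7.28 + 1) ξ₂ = 247.1 → ξ₂ = 15.88 mol/s, ξ₁ = 115.6 mol/s.
Outlet amounts (n = n₀ + Σ ν·ξ):
  F: 283.7 − 2(115.6) − 1(15.88) = 36.6
  B: 0 + 1(115.6) = 115.6
  E: 0 + 2(15.88) = 31.76
  C: 0 + 2(15.88) = 31.76
Total out = 215.7 mol/s; y_E = 31.76 / 215.7 = 0.1472.

0.147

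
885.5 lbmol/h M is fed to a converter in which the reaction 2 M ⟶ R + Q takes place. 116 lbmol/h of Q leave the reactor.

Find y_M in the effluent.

For Q: n = n₀ + 1ξ → 116 = 0 + 1ξ, giving ξ = 116 lbmol/h.
Outlet amounts (n = n₀ + ν ξ):
  M: 885.5 − 2(116) = 653.5
  R: 0 + 1(116) = 116
  Q: 0 + 1(116) = 116
Total out = 885.5 lbmol/h; y_M = 653.5 / 885.5 = 0.738.

0.738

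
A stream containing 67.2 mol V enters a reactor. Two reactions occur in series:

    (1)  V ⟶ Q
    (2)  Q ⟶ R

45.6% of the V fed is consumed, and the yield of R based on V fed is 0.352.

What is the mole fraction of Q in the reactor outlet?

Conversion of V: V consumed = 1ξ₁ = 0.456 × 67.2 → ξ₁ = 30.64 mol.
Yield of R: 1ξ₂ / 67.2 = 0.352 → ξ₂ = 23.65 mol.
Outlet amounts (n = n₀ + Σ ν·ξ):
  V: 67.2 − 1(30.64) = 36.56
  Q: 0 + 1(30.64) − 1(23.65) = 6.989
  R: 0 + 1(23.65) = 23.65
Total out = 67.2 mol; y_Q = 6.989 / 67.2 = 0.104.

0.104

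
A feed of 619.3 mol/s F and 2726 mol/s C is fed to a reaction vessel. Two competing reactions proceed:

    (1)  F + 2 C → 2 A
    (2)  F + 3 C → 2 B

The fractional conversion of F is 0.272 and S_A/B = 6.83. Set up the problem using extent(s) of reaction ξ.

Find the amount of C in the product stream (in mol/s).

Conversion of F: F consumed = 0.272 × 619.3 = 168.4 mol/s = 1ξ₁ + 1ξ₂.
Selectivity: 2ξ₁ / (2ξ₂) = 6.83 → ξ₁ = 6.83 ξ₂.
Substitute: (1·6.83 + 1) ξ₂ = 168.4 → ξ₂ = 21.51 mol/s, ξ₁ = 146.9 mol/s.
Outlet amounts (n = n₀ + Σ ν·ξ):
  F: 619.3 − 1(146.9) − 1(21.51) = 450.9
  C: 2726 − 2(146.9) − 3(21.51) = 2368
  A: 0 + 2(146.9) = 293.9
  B: 0 + 2(21.51) = 43.03

2370 mol/s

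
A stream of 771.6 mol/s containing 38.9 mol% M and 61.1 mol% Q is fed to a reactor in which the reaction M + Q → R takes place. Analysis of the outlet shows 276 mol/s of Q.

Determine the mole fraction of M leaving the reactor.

For Q: n = n₀ − 1ξ → 276 = 471.4 − 1ξ, giving ξ = 195.4 mol/s.
Outlet amounts (n = n₀ + ν ξ):
  M: 300.2 − 1(195.4) = 104.7
  Q: 471.4 − 1(195.4) = 276
  R: 0 + 1(195.4) = 195.4
Total out = 576.2 mol/s; y_M = 104.7 / 576.2 = 0.1817.

0.182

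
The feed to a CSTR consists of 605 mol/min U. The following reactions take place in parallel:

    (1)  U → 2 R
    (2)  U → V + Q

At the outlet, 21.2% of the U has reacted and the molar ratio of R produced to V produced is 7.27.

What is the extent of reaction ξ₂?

ξ₂ = 27.7 mol/min

Conversion of U: U consumed = 0.212 × 605 = 128.3 mol/min = 1ξ₁ + 1ξ₂.
Selectivity: 2ξ₁ / (1ξ₂) = 7.27 → ξ₁ = 3.635 ξ₂.
Substitute: (1·3.635 + 1) ξ₂ = 128.3 → ξ₂ = 27.67 mol/min, ξ₁ = 100.6 mol/min.
Outlet amounts (n = n₀ + Σ ν·ξ):
  U: 605 − 1(100.6) − 1(27.67) = 476.7
  R: 0 + 2(100.6) = 201.2
  V: 0 + 1(27.67) = 27.67
  Q: 0 + 1(27.67) = 27.67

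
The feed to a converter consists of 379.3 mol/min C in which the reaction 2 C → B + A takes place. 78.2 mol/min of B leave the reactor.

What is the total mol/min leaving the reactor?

379 mol/min

For B: n = n₀ + 1ξ → 78.2 = 0 + 1ξ, giving ξ = 78.2 mol/min.
Outlet amounts (n = n₀ + ν ξ):
  C: 379.3 − 2(78.2) = 222.9
  B: 0 + 1(78.2) = 78.2
  A: 0 + 1(78.2) = 78.2
Total out = 222.9 + 78.2 + 78.2 = 379.3 mol/min.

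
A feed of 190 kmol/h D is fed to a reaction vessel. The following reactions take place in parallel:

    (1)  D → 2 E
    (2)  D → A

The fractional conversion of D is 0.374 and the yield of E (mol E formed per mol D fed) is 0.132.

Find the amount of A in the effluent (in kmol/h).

Yield of E: 2ξ₁ / 190 = 0.132 → ξ₁ = 12.54 kmol/h.
Conversion of D: 1ξ₁ + 1ξ₂ = 0.374 × 190 = 71.06 → ξ₂ = 58.52 kmol/h.
Outlet amounts (n = n₀ + Σ ν·ξ):
  D: 190 − 1(12.54) − 1(58.52) = 118.9
  E: 0 + 2(12.54) = 25.08
  A: 0 + 1(58.52) = 58.52

58.5 kmol/h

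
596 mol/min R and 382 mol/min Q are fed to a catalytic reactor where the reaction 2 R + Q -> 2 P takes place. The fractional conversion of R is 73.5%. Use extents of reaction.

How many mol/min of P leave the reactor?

438 mol/min

R reacted = 0.735 × 596 = 438.1 mol/min; ν_R = −2, so ξ = 438.1/2 = 219 mol/min.
Outlet amounts (n = n₀ + ν ξ):
  R: 596 − 2(219) = 157.9
  Q: 382 − 1(219) = 163
  P: 0 + 2(219) = 438.1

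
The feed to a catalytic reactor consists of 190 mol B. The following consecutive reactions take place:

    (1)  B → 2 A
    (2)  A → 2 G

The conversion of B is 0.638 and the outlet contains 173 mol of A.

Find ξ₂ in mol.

ξ₂ = 69.4 mol

Conversion of B: B consumed = 1ξ₁ = 0.638 × 190 → ξ₁ = 121.2 mol.
A balance: n_A = 0 + 2ξ₁ − 1ξ₂ = 173 → ξ₂ = (2·121.2 − 173)/1 = 69.44 mol.
Outlet amounts (n = n₀ + Σ ν·ξ):
  B: 190 − 1(121.2) = 68.78
  A: 0 + 2(121.2) − 1(69.44) = 173
  G: 0 + 2(69.44) = 138.9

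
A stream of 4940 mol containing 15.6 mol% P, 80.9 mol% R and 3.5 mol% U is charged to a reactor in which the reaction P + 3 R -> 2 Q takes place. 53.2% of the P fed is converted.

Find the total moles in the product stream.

P reacted = 0.532 × 770.6 = 410 mol; ν_P = −1, so ξ = 410/1 = 410 mol.
Outlet amounts (n = n₀ + ν ξ):
  P: 770.6 − 1(410) = 360.7
  R: 3996 − 3(410) = 2767
  Q: 0 + 2(410) = 820
  U: 172.9 (inert)
Total out = 360.7 + 2767 + 820 + 172.9 = 4120 mol.

4120 mol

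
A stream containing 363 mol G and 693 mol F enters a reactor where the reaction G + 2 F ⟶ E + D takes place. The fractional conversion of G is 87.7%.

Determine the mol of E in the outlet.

318 mol

G reacted = 0.877 × 363 = 318.4 mol; ν_G = −1, so ξ = 318.4/1 = 318.4 mol.
Outlet amounts (n = n₀ + ν ξ):
  G: 363 − 1(318.4) = 44.65
  F: 693 − 2(318.4) = 56.3
  E: 0 + 1(318.4) = 318.4
  D: 0 + 1(318.4) = 318.4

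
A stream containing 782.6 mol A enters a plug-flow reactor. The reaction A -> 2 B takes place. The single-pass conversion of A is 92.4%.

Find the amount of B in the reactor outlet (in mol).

1450 mol

A reacted = 0.924 × 782.6 = 723.1 mol; ν_A = −1, so ξ = 723.1/1 = 723.1 mol.
Outlet amounts (n = n₀ + ν ξ):
  A: 782.6 − 1(723.1) = 59.48
  B: 0 + 2(723.1) = 1446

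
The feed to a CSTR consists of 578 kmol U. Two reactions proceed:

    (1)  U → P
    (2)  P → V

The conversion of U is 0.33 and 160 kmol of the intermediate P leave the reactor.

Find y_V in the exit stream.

Conversion of U: U consumed = 1ξ₁ = 0.33 × 578 → ξ₁ = 190.7 kmol.
P balance: n_P = 0 + 1ξ₁ − 1ξ₂ = 160 → ξ₂ = (1·190.7 − 160)/1 = 30.74 kmol.
Outlet amounts (n = n₀ + Σ ν·ξ):
  U: 578 − 1(190.7) = 387.3
  P: 0 + 1(190.7) − 1(30.74) = 160
  V: 0 + 1(30.74) = 30.74
Total out = 578 kmol; y_V = 30.74 / 578 = 0.05318.

0.0532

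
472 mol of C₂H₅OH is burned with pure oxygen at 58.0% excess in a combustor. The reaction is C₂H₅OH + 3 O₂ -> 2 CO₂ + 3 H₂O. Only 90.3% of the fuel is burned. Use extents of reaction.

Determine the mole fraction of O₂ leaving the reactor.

Stoichiometric O₂ = 3 × 472 = 1416 mol; O₂ fed = 1416 × 1.580 = 2237 mol.
Fuel reacted = 0.903 × 472 → ξ = 426.2 mol.
Outlet (n = n₀ + ν ξ):
  C₂H₅OH: 472 − 1(426.2) = 45.78
  O₂: 2237 − 3(426.2) = 958.6
  CO₂: 0 + 2(426.2) = 852.4
  H₂O: 0 + 3(426.2) = 1279
Total out = 3135 mol; y_O₂ = 958.6 / 3135 = 0.3057.

0.306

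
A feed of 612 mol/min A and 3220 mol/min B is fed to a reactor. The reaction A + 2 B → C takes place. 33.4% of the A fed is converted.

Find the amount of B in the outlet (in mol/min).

A reacted = 0.334 × 612 = 204.4 mol/min; ν_A = −1, so ξ = 204.4/1 = 204.4 mol/min.
Outlet amounts (n = n₀ + ν ξ):
  A: 612 − 1(204.4) = 407.6
  B: 3220 − 2(204.4) = 2811
  C: 0 + 1(204.4) = 204.4

2810 mol/min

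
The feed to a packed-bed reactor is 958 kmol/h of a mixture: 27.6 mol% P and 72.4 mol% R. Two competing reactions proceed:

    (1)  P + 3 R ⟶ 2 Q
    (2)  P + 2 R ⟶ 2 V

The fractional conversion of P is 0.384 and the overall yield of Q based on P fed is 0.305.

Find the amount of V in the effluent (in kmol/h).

Yield of Q: 2ξ₁ / 264.4 = 0.305 → ξ₁ = 40.32 kmol/h.
Conversion of P: 1ξ₁ + 1ξ₂ = 0.384 × 264.4 = 101.5 → ξ₂ = 61.21 kmol/h.
Outlet amounts (n = n₀ + Σ ν·ξ):
  P: 264.4 − 1(40.32) − 1(61.21) = 162.9
  R: 693.6 − 3(40.32) − 2(61.21) = 450.2
  Q: 0 + 2(40.32) = 80.64
  V: 0 + 2(61.21) = 122.4

122 kmol/h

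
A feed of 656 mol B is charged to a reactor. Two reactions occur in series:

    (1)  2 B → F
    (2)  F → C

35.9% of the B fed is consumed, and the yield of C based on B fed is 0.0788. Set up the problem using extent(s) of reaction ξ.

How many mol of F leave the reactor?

66.1 mol

Conversion of B: B consumed = 2ξ₁ = 0.359 × 656 → ξ₁ = 117.8 mol.
Yield of C: 1ξ₂ / 656 = 0.0788 → ξ₂ = 51.69 mol.
Outlet amounts (n = n₀ + Σ ν·ξ):
  B: 656 − 2(117.8) = 420.5
  F: 0 + 1(117.8) − 1(51.69) = 66.06
  C: 0 + 1(51.69) = 51.69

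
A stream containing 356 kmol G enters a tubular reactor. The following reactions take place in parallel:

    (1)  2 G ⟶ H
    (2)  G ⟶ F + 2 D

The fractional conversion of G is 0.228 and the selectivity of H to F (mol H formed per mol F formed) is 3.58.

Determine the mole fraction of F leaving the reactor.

0.0292

Conversion of G: G consumed = 0.228 × 356 = 81.17 kmol = 2ξ₁ + 1ξ₂.
Selectivity: 1ξ₁ / (1ξ₂) = 3.58 → ξ₁ = 3.58 ξ₂.
Substitute: (2·3.58 + 1) ξ₂ = 81.17 → ξ₂ = 9.947 kmol, ξ₁ = 35.61 kmol.
Outlet amounts (n = n₀ + Σ ν·ξ):
  G: 356 − 2(35.61) − 1(9.947) = 274.8
  H: 0 + 1(35.61) = 35.61
  F: 0 + 1(9.947) = 9.947
  D: 0 + 2(9.947) = 19.89
Total out = 340.3 kmol; y_F = 9.947 / 340.3 = 0.02923.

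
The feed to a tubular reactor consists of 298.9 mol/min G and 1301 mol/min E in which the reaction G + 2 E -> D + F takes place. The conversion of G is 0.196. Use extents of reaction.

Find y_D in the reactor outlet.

0.038

G reacted = 0.196 × 298.9 = 58.58 mol/min; ν_G = −1, so ξ = 58.58/1 = 58.58 mol/min.
Outlet amounts (n = n₀ + ν ξ):
  G: 298.9 − 1(58.58) = 240.3
  E: 1301 − 2(58.58) = 1184
  D: 0 + 1(58.58) = 58.58
  F: 0 + 1(58.58) = 58.58
Total out = 1541 mol/min; y_D = 58.58 / 1541 = 0.03801.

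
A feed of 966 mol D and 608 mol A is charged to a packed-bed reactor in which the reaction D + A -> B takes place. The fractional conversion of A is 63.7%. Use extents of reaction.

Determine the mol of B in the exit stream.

387 mol

A reacted = 0.637 × 608 = 387.3 mol; ν_A = −1, so ξ = 387.3/1 = 387.3 mol.
Outlet amounts (n = n₀ + ν ξ):
  D: 966 − 1(387.3) = 578.7
  A: 608 − 1(387.3) = 220.7
  B: 0 + 1(387.3) = 387.3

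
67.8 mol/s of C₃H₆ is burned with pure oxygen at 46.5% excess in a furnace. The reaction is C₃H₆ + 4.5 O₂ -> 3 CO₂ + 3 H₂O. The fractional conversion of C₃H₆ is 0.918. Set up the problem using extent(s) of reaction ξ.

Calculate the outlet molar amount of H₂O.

187 mol/s

Stoichiometric O₂ = 4.5 × 67.8 = 305.1 mol/s; O₂ fed = 305.1 × 1.465 = 447 mol/s.
Fuel reacted = 0.918 × 67.8 → ξ = 62.24 mol/s.
Outlet (n = n₀ + ν ξ):
  C₃H₆: 67.8 − 1(62.24) = 5.56
  O₂: 447 − 4.5(62.24) = 166.9
  CO₂: 0 + 3(62.24) = 186.7
  H₂O: 0 + 3(62.24) = 186.7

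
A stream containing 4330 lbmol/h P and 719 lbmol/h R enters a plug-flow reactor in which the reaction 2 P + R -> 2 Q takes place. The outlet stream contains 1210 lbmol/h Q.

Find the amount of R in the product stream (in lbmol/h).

For Q: n = n₀ + 2ξ → 1210 = 0 + 2ξ, giving ξ = 605 lbmol/h.
Outlet amounts (n = n₀ + ν ξ):
  P: 4330 − 2(605) = 3120
  R: 719 − 1(605) = 114
  Q: 0 + 2(605) = 1210

114 lbmol/h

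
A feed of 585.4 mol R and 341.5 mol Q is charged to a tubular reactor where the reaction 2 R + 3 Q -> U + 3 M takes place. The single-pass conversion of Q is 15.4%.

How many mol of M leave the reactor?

52.6 mol

Q reacted = 0.154 × 341.5 = 52.59 mol; ν_Q = −3, so ξ = 52.59/3 = 17.53 mol.
Outlet amounts (n = n₀ + ν ξ):
  R: 585.4 − 2(17.53) = 550.3
  Q: 341.5 − 3(17.53) = 288.9
  U: 0 + 1(17.53) = 17.53
  M: 0 + 3(17.53) = 52.59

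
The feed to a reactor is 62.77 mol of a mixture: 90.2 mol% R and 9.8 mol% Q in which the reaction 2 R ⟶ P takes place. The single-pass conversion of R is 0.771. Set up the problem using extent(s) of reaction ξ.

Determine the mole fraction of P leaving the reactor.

0.533

R reacted = 0.771 × 56.62 = 43.65 mol; ν_R = −2, so ξ = 43.65/2 = 21.83 mol.
Outlet amounts (n = n₀ + ν ξ):
  R: 56.62 − 2(21.83) = 12.97
  P: 0 + 1(21.83) = 21.83
  Q: 6.151 (inert)
Total out = 40.94 mol; y_P = 21.83 / 40.94 = 0.5331.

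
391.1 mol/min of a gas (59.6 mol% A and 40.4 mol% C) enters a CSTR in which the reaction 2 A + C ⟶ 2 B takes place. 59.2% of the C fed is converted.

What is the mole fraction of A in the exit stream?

0.155

C reacted = 0.592 × 158 = 93.54 mol/min; ν_C = −1, so ξ = 93.54/1 = 93.54 mol/min.
Outlet amounts (n = n₀ + ν ξ):
  A: 233.1 − 2(93.54) = 46.02
  C: 158 − 1(93.54) = 64.47
  B: 0 + 2(93.54) = 187.1
Total out = 297.6 mol/min; y_A = 46.02 / 297.6 = 0.1547.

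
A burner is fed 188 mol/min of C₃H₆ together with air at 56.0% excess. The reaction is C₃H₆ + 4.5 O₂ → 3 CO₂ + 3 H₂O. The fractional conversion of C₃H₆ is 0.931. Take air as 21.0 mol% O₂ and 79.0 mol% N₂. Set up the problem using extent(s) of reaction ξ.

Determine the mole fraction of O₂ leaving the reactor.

Stoichiometric O₂ = 4.5 × 188 = 846 mol/min; O₂ fed = 846 × 1.560 = 1320 mol/min.
N₂ fed = 1320 × 79/21 = 4965 mol/min.
Fuel reacted = 0.931 × 188 → ξ = 175 mol/min.
Outlet (n = n₀ + ν ξ):
  C₃H₆: 188 − 1(175) = 12.97
  O₂: 1320 − 4.5(175) = 532.1
  N₂: 4965 (inert)
  CO₂: 0 + 3(175) = 525.1
  H₂O: 0 + 3(175) = 525.1
Total out = 6560 mol/min; y_O₂ = 532.1 / 6560 = 0.08112.

0.0811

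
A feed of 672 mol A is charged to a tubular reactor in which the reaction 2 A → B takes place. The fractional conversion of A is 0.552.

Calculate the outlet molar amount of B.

A reacted = 0.552 × 672 = 370.9 mol; ν_A = −2, so ξ = 370.9/2 = 185.5 mol.
Outlet amounts (n = n₀ + ν ξ):
  A: 672 − 2(185.5) = 301.1
  B: 0 + 1(185.5) = 185.5

185 mol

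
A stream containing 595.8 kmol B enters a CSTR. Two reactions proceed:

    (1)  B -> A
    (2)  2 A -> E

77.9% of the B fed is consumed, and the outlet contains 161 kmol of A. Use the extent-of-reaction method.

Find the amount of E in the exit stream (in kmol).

Conversion of B: B consumed = 1ξ₁ = 0.779 × 595.8 → ξ₁ = 464.1 kmol.
A balance: n_A = 0 + 1ξ₁ − 2ξ₂ = 161 → ξ₂ = (1·464.1 − 161)/2 = 151.6 kmol.
Outlet amounts (n = n₀ + Σ ν·ξ):
  B: 595.8 − 1(464.1) = 131.7
  A: 0 + 1(464.1) − 2(151.6) = 161
  E: 0 + 1(151.6) = 151.6

152 kmol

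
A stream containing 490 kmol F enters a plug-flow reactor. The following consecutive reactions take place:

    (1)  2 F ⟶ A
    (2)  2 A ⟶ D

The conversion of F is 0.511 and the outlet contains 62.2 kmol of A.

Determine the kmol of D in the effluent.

31.5 kmol

Conversion of F: F consumed = 2ξ₁ = 0.511 × 490 → ξ₁ = 125.2 kmol.
A balance: n_A = 0 + 1ξ₁ − 2ξ₂ = 62.2 → ξ₂ = (1·125.2 − 62.2)/2 = 31.5 kmol.
Outlet amounts (n = n₀ + Σ ν·ξ):
  F: 490 − 2(125.2) = 239.6
  A: 0 + 1(125.2) − 2(31.5) = 62.2
  D: 0 + 1(31.5) = 31.5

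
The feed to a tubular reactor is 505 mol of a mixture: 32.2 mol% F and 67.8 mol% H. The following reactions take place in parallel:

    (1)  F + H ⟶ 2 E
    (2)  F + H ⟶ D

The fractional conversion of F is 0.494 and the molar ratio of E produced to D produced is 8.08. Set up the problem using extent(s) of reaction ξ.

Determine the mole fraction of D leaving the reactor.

0.0326

Conversion of F: F consumed = 0.494 × 162.6 = 80.33 mol = 1ξ₁ + 1ξ₂.
Selectivity: 2ξ₁ / (1ξ₂) = 8.08 → ξ₁ = 4.04 ξ₂.
Substitute: (1·4.04 + 1) ξ₂ = 80.33 → ξ₂ = 15.94 mol, ξ₁ = 64.39 mol.
Outlet amounts (n = n₀ + Σ ν·ξ):
  F: 162.6 − 1(64.39) − 1(15.94) = 82.28
  H: 342.4 − 1(64.39) − 1(15.94) = 262.1
  E: 0 + 2(64.39) = 128.8
  D: 0 + 1(15.94) = 15.94
Total out = 489.1 mol; y_D = 15.94 / 489.1 = 0.03259.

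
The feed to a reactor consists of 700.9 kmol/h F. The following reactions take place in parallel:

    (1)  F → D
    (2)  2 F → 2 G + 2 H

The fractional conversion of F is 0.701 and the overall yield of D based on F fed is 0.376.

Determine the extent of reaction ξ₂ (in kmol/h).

Yield of D: 1ξ₁ / 700.9 = 0.376 → ξ₁ = 263.5 kmol/h.
Conversion of F: 1ξ₁ + 2ξ₂ = 0.701 × 700.9 = 491.3 → ξ₂ = 113.9 kmol/h.
Outlet amounts (n = n₀ + Σ ν·ξ):
  F: 700.9 − 1(263.5) − 2(113.9) = 209.6
  D: 0 + 1(263.5) = 263.5
  G: 0 + 2(113.9) = 227.8
  H: 0 + 2(113.9) = 227.8

ξ₂ = 114 kmol/h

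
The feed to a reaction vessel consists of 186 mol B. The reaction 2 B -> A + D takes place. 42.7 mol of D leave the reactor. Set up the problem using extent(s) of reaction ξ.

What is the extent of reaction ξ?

For D: n = n₀ + 1ξ → 42.7 = 0 + 1ξ, giving ξ = 42.7 mol.
Outlet amounts (n = n₀ + ν ξ):
  B: 186 − 2(42.7) = 100.6
  A: 0 + 1(42.7) = 42.7
  D: 0 + 1(42.7) = 42.7

ξ = 42.7 mol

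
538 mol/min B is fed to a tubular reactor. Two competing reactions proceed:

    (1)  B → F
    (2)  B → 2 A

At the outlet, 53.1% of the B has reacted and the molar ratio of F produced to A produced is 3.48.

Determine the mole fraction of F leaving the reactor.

Conversion of B: B consumed = 0.531 × 538 = 285.7 mol/min = 1ξ₁ + 1ξ₂.
Selectivity: 1ξ₁ / (2ξ₂) = 3.48 → ξ₁ = 6.96 ξ₂.
Substitute: (1·6.96 + 1) ξ₂ = 285.7 → ξ₂ = 35.89 mol/min, ξ₁ = 249.8 mol/min.
Outlet amounts (n = n₀ + Σ ν·ξ):
  B: 538 − 1(249.8) − 1(35.89) = 252.3
  F: 0 + 1(249.8) = 249.8
  A: 0 + 2(35.89) = 71.78
Total out = 573.9 mol/min; y_F = 249.8 / 573.9 = 0.4353.

0.435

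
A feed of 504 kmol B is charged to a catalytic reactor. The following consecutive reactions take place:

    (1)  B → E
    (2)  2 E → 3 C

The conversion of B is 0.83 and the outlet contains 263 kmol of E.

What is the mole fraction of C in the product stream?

Conversion of B: B consumed = 1ξ₁ = 0.83 × 504 → ξ₁ = 418.3 kmol.
E balance: n_E = 0 + 1ξ₁ − 2ξ₂ = 263 → ξ₂ = (1·418.3 − 263)/2 = 77.66 kmol.
Outlet amounts (n = n₀ + Σ ν·ξ):
  B: 504 − 1(418.3) = 85.68
  E: 0 + 1(418.3) − 2(77.66) = 263
  C: 0 + 3(77.66) = 233
Total out = 581.7 kmol; y_C = 233 / 581.7 = 0.4005.

0.401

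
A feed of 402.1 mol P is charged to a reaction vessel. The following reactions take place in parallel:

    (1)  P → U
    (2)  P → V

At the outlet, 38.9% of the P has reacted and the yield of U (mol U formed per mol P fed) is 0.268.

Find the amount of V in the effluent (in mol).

Yield of U: 1ξ₁ / 402.1 = 0.268 → ξ₁ = 107.8 mol.
Conversion of P: 1ξ₁ + 1ξ₂ = 0.389 × 402.1 = 156.4 → ξ₂ = 48.65 mol.
Outlet amounts (n = n₀ + Σ ν·ξ):
  P: 402.1 − 1(107.8) − 1(48.65) = 245.7
  U: 0 + 1(107.8) = 107.8
  V: 0 + 1(48.65) = 48.65

48.7 mol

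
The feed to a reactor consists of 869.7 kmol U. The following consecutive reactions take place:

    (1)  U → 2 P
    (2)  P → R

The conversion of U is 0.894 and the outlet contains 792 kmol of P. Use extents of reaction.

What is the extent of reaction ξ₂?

Conversion of U: U consumed = 1ξ₁ = 0.894 × 869.7 → ξ₁ = 777.5 kmol.
P balance: n_P = 0 + 2ξ₁ − 1ξ₂ = 792 → ξ₂ = (2·777.5 − 792)/1 = 763 kmol.
Outlet amounts (n = n₀ + Σ ν·ξ):
  U: 869.7 − 1(777.5) = 92.19
  P: 0 + 2(777.5) − 1(763) = 792
  R: 0 + 1(763) = 763

ξ₂ = 763 kmol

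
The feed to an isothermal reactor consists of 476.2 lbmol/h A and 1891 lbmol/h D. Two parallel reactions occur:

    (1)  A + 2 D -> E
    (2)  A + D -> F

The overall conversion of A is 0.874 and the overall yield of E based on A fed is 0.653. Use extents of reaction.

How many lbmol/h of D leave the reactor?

Yield of E: 1ξ₁ / 476.2 = 0.653 → ξ₁ = 311 lbmol/h.
Conversion of A: 1ξ₁ + 1ξ₂ = 0.874 × 476.2 = 416.2 → ξ₂ = 105.2 lbmol/h.
Outlet amounts (n = n₀ + Σ ν·ξ):
  A: 476.2 − 1(311) − 1(105.2) = 60
  D: 1891 − 2(311) − 1(105.2) = 1164
  E: 0 + 1(311) = 311
  F: 0 + 1(105.2) = 105.2

1160 lbmol/h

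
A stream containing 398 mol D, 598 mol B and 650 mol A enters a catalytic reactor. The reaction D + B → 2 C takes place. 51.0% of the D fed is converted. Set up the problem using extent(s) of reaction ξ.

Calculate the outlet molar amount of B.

D reacted = 0.51 × 398 = 203 mol; ν_D = −1, so ξ = 203/1 = 203 mol.
Outlet amounts (n = n₀ + ν ξ):
  D: 398 − 1(203) = 195
  B: 598 − 1(203) = 395
  C: 0 + 2(203) = 406
  A: 650 (inert)

395 mol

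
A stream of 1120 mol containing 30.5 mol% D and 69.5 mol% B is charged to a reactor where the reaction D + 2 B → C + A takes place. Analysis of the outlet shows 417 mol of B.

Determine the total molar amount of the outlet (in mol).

For B: n = n₀ − 2ξ → 417 = 778.4 − 2ξ, giving ξ = 180.7 mol.
Outlet amounts (n = n₀ + ν ξ):
  D: 341.6 − 1(180.7) = 160.9
  B: 778.4 − 2(180.7) = 417
  C: 0 + 1(180.7) = 180.7
  A: 0 + 1(180.7) = 180.7
Total out = 160.9 + 417 + 180.7 + 180.7 = 939.3 mol.

939 mol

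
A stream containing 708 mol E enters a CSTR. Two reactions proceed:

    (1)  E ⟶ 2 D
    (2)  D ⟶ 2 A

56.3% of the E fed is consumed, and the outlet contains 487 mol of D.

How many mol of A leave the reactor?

620 mol

Conversion of E: E consumed = 1ξ₁ = 0.563 × 708 → ξ₁ = 398.6 mol.
D balance: n_D = 0 + 2ξ₁ − 1ξ₂ = 487 → ξ₂ = (2·398.6 − 487)/1 = 310.2 mol.
Outlet amounts (n = n₀ + Σ ν·ξ):
  E: 708 − 1(398.6) = 309.4
  D: 0 + 2(398.6) − 1(310.2) = 487
  A: 0 + 2(310.2) = 620.4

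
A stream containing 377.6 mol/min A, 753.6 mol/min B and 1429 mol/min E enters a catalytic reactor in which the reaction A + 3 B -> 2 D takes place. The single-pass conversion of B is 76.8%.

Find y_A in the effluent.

0.0849

B reacted = 0.768 × 753.6 = 578.8 mol/min; ν_B = −3, so ξ = 578.8/3 = 192.9 mol/min.
Outlet amounts (n = n₀ + ν ξ):
  A: 377.6 − 1(192.9) = 184.7
  B: 753.6 − 3(192.9) = 174.8
  D: 0 + 2(192.9) = 385.8
  E: 1429 (inert)
Total out = 2174 mol/min; y_A = 184.7 / 2174 = 0.08493.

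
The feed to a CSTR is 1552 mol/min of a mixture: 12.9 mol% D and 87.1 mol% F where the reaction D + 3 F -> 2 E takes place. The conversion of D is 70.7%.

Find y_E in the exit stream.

0.223

D reacted = 0.707 × 200.2 = 141.5 mol/min; ν_D = −1, so ξ = 141.5/1 = 141.5 mol/min.
Outlet amounts (n = n₀ + ν ξ):
  D: 200.2 − 1(141.5) = 58.66
  F: 1352 − 3(141.5) = 927.2
  E: 0 + 2(141.5) = 283.1
Total out = 1269 mol/min; y_E = 283.1 / 1269 = 0.2231.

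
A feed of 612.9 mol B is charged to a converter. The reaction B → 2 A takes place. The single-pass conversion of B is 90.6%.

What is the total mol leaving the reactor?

B reacted = 0.906 × 612.9 = 555.3 mol; ν_B = −1, so ξ = 555.3/1 = 555.3 mol.
Outlet amounts (n = n₀ + ν ξ):
  B: 612.9 − 1(555.3) = 57.61
  A: 0 + 2(555.3) = 1111
Total out = 57.61 + 1111 = 1168 mol.

1170 mol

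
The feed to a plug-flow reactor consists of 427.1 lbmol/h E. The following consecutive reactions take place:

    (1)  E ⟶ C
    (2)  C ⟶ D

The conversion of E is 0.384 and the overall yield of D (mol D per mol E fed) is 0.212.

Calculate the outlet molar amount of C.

Conversion of E: E consumed = 1ξ₁ = 0.384 × 427.1 → ξ₁ = 164 lbmol/h.
Yield of D: 1ξ₂ / 427.1 = 0.212 → ξ₂ = 90.55 lbmol/h.
Outlet amounts (n = n₀ + Σ ν·ξ):
  E: 427.1 − 1(164) = 263.1
  C: 0 + 1(164) − 1(90.55) = 73.46
  D: 0 + 1(90.55) = 90.55

73.5 lbmol/h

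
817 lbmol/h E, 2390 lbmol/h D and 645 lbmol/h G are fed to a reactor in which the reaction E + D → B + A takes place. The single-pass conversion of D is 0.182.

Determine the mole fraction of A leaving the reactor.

D reacted = 0.182 × 2390 = 435 lbmol/h; ν_D = −1, so ξ = 435/1 = 435 lbmol/h.
Outlet amounts (n = n₀ + ν ξ):
  E: 817 − 1(435) = 382
  D: 2390 − 1(435) = 1955
  B: 0 + 1(435) = 435
  A: 0 + 1(435) = 435
  G: 645 (inert)
Total out = 3852 lbmol/h; y_A = 435 / 3852 = 0.1129.

0.113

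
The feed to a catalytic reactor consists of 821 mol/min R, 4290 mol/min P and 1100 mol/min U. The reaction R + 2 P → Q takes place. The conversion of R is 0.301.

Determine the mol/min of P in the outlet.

3800 mol/min

R reacted = 0.301 × 821 = 247.1 mol/min; ν_R = −1, so ξ = 247.1/1 = 247.1 mol/min.
Outlet amounts (n = n₀ + ν ξ):
  R: 821 − 1(247.1) = 573.9
  P: 4290 − 2(247.1) = 3796
  Q: 0 + 1(247.1) = 247.1
  U: 1100 (inert)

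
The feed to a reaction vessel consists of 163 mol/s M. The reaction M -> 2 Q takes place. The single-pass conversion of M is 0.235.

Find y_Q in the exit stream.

M reacted = 0.235 × 163 = 38.3 mol/s; ν_M = −1, so ξ = 38.3/1 = 38.3 mol/s.
Outlet amounts (n = n₀ + ν ξ):
  M: 163 − 1(38.3) = 124.7
  Q: 0 + 2(38.3) = 76.61
Total out = 201.3 mol/s; y_Q = 76.61 / 201.3 = 0.3806.

0.381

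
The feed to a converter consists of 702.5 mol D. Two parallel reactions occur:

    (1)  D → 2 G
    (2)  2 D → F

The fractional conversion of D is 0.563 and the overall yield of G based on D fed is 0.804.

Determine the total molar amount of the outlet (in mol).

928 mol

Yield of G: 2ξ₁ / 702.5 = 0.804 → ξ₁ = 282.4 mol.
Conversion of D: 1ξ₁ + 2ξ₂ = 0.563 × 702.5 = 395.5 → ξ₂ = 56.55 mol.
Outlet amounts (n = n₀ + Σ ν·ξ):
  D: 702.5 − 1(282.4) − 2(56.55) = 307
  G: 0 + 2(282.4) = 564.8
  F: 0 + 1(56.55) = 56.55
Total out = 307 + 564.8 + 56.55 = 928.4 mol.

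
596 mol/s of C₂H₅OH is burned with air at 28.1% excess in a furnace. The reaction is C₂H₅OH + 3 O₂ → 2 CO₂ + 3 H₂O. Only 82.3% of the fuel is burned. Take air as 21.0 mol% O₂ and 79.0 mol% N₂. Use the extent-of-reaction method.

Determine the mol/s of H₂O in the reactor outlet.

1470 mol/s

Stoichiometric O₂ = 3 × 596 = 1788 mol/s; O₂ fed = 1788 × 1.281 = 2290 mol/s.
N₂ fed = 2290 × 79/21 = 8616 mol/s.
Fuel reacted = 0.823 × 596 → ξ = 490.5 mol/s.
Outlet (n = n₀ + ν ξ):
  C₂H₅OH: 596 − 1(490.5) = 105.5
  O₂: 2290 − 3(490.5) = 818.9
  N₂: 8616 (inert)
  CO₂: 0 + 2(490.5) = 981
  H₂O: 0 + 3(490.5) = 1472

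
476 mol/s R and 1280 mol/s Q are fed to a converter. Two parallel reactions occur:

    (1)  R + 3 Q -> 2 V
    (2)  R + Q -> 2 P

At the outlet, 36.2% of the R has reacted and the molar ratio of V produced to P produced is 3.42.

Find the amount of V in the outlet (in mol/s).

Conversion of R: R consumed = 0.362 × 476 = 172.3 mol/s = 1ξ₁ + 1ξ₂.
Selectivity: 2ξ₁ / (2ξ₂) = 3.42 → ξ₁ = 3.42 ξ₂.
Substitute: (1·3.42 + 1) ξ₂ = 172.3 → ξ₂ = 38.98 mol/s, ξ₁ = 133.3 mol/s.
Outlet amounts (n = n₀ + Σ ν·ξ):
  R: 476 − 1(133.3) − 1(38.98) = 303.7
  Q: 1280 − 3(133.3) − 1(38.98) = 841
  V: 0 + 2(133.3) = 266.7
  P: 0 + 2(38.98) = 77.97

267 mol/s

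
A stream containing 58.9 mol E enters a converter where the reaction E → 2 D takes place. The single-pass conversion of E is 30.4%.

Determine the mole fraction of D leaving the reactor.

0.466

E reacted = 0.304 × 58.9 = 17.91 mol; ν_E = −1, so ξ = 17.91/1 = 17.91 mol.
Outlet amounts (n = n₀ + ν ξ):
  E: 58.9 − 1(17.91) = 40.99
  D: 0 + 2(17.91) = 35.81
Total out = 76.81 mol; y_D = 35.81 / 76.81 = 0.4663.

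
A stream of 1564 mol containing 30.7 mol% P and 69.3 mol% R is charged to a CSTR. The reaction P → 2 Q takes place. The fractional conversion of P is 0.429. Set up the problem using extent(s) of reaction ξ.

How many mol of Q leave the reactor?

P reacted = 0.429 × 480.1 = 206 mol; ν_P = −1, so ξ = 206/1 = 206 mol.
Outlet amounts (n = n₀ + ν ξ):
  P: 480.1 − 1(206) = 274.2
  Q: 0 + 2(206) = 412
  R: 1084 (inert)

412 mol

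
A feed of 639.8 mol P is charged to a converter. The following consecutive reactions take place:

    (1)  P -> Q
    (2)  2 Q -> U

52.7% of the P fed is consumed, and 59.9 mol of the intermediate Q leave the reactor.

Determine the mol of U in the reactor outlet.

139 mol

Conversion of P: P consumed = 1ξ₁ = 0.527 × 639.8 → ξ₁ = 337.2 mol.
Q balance: n_Q = 0 + 1ξ₁ − 2ξ₂ = 59.9 → ξ₂ = (1·337.2 − 59.9)/2 = 138.6 mol.
Outlet amounts (n = n₀ + Σ ν·ξ):
  P: 639.8 − 1(337.2) = 302.6
  Q: 0 + 1(337.2) − 2(138.6) = 59.9
  U: 0 + 1(138.6) = 138.6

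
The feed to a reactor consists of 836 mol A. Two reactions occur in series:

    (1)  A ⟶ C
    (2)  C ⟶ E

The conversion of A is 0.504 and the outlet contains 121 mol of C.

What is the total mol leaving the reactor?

Conversion of A: A consumed = 1ξ₁ = 0.504 × 836 → ξ₁ = 421.3 mol.
C balance: n_C = 0 + 1ξ₁ − 1ξ₂ = 121 → ξ₂ = (1·421.3 − 121)/1 = 300.3 mol.
Outlet amounts (n = n₀ + Σ ν·ξ):
  A: 836 − 1(421.3) = 414.7
  C: 0 + 1(421.3) − 1(300.3) = 121
  E: 0 + 1(300.3) = 300.3
Total out = 414.7 + 121 + 300.3 = 836 mol.

836 mol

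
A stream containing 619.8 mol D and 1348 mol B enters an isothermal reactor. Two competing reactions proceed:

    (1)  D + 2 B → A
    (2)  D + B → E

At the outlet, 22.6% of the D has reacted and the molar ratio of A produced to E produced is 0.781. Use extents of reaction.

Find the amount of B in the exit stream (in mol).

Conversion of D: D consumed = 0.226 × 619.8 = 140.1 mol = 1ξ₁ + 1ξ₂.
Selectivity: 1ξ₁ / (1ξ₂) = 0.781 → ξ₁ = 0.781 ξ₂.
Substitute: (1·0.781 + 1) ξ₂ = 140.1 → ξ₂ = 78.65 mol, ξ₁ = 61.43 mol.
Outlet amounts (n = n₀ + Σ ν·ξ):
  D: 619.8 − 1(61.43) − 1(78.65) = 479.7
  B: 1348 − 2(61.43) − 1(78.65) = 1146
  A: 0 + 1(61.43) = 61.43
  E: 0 + 1(78.65) = 78.65

1150 mol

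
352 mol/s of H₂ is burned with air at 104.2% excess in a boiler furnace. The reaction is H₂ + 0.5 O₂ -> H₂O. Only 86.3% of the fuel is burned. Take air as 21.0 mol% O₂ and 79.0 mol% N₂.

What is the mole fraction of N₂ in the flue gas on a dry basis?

Stoichiometric O₂ = 0.5 × 352 = 176 mol/s; O₂ fed = 176 × 2.042 = 359.4 mol/s.
N₂ fed = 359.4 × 79/21 = 1352 mol/s.
Fuel reacted = 0.863 × 352 → ξ = 303.8 mol/s.
Outlet (n = n₀ + ν ξ):
  H₂: 352 − 1(303.8) = 48.22
  O₂: 359.4 − 0.5(303.8) = 207.5
  N₂: 1352 (inert)
  H₂O: 0 + 1(303.8) = 303.8
Dry total = 1608 mol/s; y_N₂ (dry) = 1352 / 1608 = 0.8409.

0.841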